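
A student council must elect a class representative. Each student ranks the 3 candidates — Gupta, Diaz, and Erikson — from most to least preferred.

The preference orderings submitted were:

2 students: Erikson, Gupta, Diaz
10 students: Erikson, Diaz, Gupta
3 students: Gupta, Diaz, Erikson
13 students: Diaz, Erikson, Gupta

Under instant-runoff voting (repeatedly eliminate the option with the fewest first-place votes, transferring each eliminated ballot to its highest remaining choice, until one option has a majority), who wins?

Diaz

Round 1: Diaz 13, Erikson 12, Gupta 3. Gupta has the fewest and is eliminated.
Round 2: Diaz 16, Erikson 12. Diaz has a majority.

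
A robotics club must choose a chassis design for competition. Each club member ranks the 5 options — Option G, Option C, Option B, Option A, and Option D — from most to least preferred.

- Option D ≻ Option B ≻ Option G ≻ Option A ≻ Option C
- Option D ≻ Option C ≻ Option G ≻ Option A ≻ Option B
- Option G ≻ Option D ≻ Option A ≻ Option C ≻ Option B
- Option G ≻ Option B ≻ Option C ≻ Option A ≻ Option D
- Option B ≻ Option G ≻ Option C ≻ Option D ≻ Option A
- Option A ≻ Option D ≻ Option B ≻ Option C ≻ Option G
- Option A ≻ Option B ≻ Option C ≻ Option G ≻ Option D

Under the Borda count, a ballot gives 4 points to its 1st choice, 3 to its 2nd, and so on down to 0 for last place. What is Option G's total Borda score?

16

Borda scores:
  Option G: 2 + 2 + 4 + 4 + 3 + 0 + 1 = 16
  Option C: 0 + 3 + 1 + 2 + 2 + 1 + 2 = 11
  Option B: 3 + 0 + 0 + 3 + 4 + 2 + 3 = 15
  Option A: 1 + 1 + 2 + 1 + 0 + 4 + 4 = 13
  Option D: 4 + 4 + 3 + 0 + 1 + 3 + 0 = 15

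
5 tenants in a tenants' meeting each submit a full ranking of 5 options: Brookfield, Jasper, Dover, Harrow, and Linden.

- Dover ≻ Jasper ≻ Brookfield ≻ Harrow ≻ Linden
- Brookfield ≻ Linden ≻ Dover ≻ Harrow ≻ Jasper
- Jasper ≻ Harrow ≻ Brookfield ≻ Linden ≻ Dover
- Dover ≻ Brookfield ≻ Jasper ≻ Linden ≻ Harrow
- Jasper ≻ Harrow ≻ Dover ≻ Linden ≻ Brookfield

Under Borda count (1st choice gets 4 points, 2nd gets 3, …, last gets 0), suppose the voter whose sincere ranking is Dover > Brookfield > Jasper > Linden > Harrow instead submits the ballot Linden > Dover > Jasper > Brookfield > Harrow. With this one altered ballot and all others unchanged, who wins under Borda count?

Jasper

Borda totals with the altered ballot: Brookfield 9, Jasper 13, Dover 11, Harrow 8, Linden 9.
The winner is unchanged: still Jasper.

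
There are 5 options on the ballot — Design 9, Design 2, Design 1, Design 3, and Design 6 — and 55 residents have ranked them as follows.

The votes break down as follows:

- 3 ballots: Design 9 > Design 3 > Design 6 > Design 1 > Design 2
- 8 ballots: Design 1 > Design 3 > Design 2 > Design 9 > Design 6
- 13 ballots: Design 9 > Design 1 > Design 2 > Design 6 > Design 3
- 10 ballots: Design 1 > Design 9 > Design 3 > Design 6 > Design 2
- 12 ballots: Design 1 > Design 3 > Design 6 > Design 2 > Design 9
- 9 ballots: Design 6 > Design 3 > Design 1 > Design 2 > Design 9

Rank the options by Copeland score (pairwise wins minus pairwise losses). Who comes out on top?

Design 1

Pairwise results:
  Design 9 vs Design 2: Design 2 wins 29–26.
  Design 9 vs Design 1: Design 1 wins 39–16.
  Design 9 vs Design 3: Design 3 wins 29–26.
  Design 9 vs Design 6: Design 9 wins 34–21.
  Design 2 vs Design 1: Design 1 wins 55–0.
  Design 2 vs Design 3: Design 3 wins 42–13.
  Design 2 vs Design 6: Design 6 wins 34–21.
  Design 1 vs Design 3: Design 1 wins 43–12.
  Design 1 vs Design 6: Design 1 wins 43–12.
  Design 3 vs Design 6: Design 3 wins 33–22.
Copeland scores (wins − losses):
  Design 9: 1 − 3 = -2
  Design 2: 1 − 3 = -2
  Design 1: 4 − 0 = 4
  Design 3: 3 − 1 = 2
  Design 6: 1 − 3 = -2
Design 1 has the best Copeland score.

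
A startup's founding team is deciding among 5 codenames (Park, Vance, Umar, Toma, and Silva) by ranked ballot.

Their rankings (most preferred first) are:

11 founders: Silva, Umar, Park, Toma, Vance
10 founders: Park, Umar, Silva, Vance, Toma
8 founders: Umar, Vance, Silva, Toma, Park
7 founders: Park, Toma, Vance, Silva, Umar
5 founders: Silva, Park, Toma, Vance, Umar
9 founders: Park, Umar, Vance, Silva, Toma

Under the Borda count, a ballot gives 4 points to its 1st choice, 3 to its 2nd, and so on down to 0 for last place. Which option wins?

Park

Borda scores:
  Park: 11·2 + 10·4 + 8·0 + 7·4 + 5·3 + 9·4 = 141
  Vance: 11·0 + 10·1 + 8·3 + 7·2 + 5·1 + 9·2 = 71
  Umar: 11·3 + 10·3 + 8·4 + 7·0 + 5·0 + 9·3 = 122
  Toma: 11·1 + 10·0 + 8·1 + 7·3 + 5·2 + 9·0 = 50
  Silva: 11·4 + 10·2 + 8·2 + 7·1 + 5·4 + 9·1 = 116
Park has the highest total.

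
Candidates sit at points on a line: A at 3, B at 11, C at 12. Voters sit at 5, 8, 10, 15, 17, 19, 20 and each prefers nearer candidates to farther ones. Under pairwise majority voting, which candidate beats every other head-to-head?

C

With single-peaked preferences on a line, the Condorcet winner is the candidate closest to the median voter.
The median voter (position 15) is closest to C at 12.
Check: C vs A — voters closer to C: 6 of 7.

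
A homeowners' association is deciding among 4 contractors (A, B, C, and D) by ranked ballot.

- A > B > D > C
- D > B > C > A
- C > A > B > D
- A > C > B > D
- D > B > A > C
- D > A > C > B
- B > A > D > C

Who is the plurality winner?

D

First-place vote totals:
  A: 2
  B: 1
  C: 1
  D: 3
D has the most first-place votes.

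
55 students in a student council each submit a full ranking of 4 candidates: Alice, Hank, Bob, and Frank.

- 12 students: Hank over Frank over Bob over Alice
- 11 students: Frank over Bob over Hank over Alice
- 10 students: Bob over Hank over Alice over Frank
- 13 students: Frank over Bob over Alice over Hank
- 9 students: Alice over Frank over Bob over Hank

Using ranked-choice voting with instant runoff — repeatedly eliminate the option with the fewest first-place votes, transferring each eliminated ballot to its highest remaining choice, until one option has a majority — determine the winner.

Round 1: Frank 24, Hank 12, Bob 10, Alice 9. Alice has the fewest and is eliminated.
Round 2: Frank 33, Hank 12, Bob 10. Frank has a majority.

Frank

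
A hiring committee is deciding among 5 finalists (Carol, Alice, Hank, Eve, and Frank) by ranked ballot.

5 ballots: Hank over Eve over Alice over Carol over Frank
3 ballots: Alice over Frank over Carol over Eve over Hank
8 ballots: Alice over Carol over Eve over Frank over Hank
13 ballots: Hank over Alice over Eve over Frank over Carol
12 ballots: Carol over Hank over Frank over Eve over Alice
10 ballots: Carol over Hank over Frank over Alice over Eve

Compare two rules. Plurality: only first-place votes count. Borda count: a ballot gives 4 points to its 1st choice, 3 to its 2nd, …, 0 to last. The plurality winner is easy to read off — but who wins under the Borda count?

Hank

Plurality first-place counts: Carol 22, Alice 11, Hank 18, Eve 0, Frank 0 → Carol.
Borda totals: Carol 123, Alice 103, Hank 138, Eve 72, Frank 74 → Hank.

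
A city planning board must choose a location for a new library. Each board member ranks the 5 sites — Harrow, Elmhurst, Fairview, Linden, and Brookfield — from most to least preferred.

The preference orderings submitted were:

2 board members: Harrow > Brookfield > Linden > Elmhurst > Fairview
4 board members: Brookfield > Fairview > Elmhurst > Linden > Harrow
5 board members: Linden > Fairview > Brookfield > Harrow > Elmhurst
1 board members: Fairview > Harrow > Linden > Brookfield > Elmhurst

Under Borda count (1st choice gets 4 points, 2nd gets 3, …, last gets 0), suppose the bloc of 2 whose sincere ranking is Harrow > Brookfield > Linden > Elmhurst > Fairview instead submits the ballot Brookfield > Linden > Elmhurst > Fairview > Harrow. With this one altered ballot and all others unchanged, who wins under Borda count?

Brookfield

Borda totals with the altered ballot: Harrow 8, Elmhurst 12, Fairview 33, Linden 32, Brookfield 35.
The winner is unchanged: still Brookfield.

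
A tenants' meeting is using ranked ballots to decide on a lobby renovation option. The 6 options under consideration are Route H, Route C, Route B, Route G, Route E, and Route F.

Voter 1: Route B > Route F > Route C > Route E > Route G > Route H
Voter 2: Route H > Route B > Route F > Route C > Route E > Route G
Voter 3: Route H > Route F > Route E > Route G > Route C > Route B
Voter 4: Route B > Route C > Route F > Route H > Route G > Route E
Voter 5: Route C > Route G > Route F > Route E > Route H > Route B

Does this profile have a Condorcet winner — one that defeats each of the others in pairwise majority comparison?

Head-to-head results (5 voters total):
Route H vs Route C: Route C wins 3–2.
Route H vs Route B: Route H wins 3–2.
Route H vs Route G: Route H wins 3–2.
Route H vs Route E: Route H wins 3–2.
Route H vs Route F: Route F wins 3–2.
Route C vs Route B: Route B wins 3–2.
Route C vs Route G: Route C wins 4–1.
Route C vs Route E: Route C wins 4–1.
Route C vs Route F: Route F wins 3–2.
Route B vs Route G: Route B wins 3–2.
Route B vs Route E: Route B wins 3–2.
Route B vs Route F: Route B wins 3–2.
Route G vs Route E: Route E wins 3–2.
Route G vs Route F: Route F wins 4–1.
Route E vs Route F: Route F wins 5–0.
No candidate beats all others: Route H beats Route B beats Route C beats Route H, a majority cycle.

No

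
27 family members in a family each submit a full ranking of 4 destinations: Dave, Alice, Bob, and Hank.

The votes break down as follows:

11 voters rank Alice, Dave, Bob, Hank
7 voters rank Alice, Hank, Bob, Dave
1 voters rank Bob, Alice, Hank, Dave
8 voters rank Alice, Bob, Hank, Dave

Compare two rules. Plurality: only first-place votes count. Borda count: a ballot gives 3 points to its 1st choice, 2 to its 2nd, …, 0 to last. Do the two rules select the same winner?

Plurality first-place counts: Dave 0, Alice 26, Bob 1, Hank 0 → Alice.
Borda totals: Dave 22, Alice 80, Bob 37, Hank 23 → Alice.
The two rules agree on Alice.

Yes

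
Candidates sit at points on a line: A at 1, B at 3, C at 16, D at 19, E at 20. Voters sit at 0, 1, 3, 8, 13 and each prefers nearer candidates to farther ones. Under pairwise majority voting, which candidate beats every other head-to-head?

With single-peaked preferences on a line, the Condorcet winner is the candidate closest to the median voter.
The median voter (position 3) is closest to B at 3.
Check: B vs C — voters closer to B: 4 of 5.

B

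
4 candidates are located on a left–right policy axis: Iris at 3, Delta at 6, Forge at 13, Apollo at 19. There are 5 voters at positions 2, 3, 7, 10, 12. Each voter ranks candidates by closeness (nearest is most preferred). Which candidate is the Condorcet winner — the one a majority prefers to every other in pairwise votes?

Delta

With single-peaked preferences on a line, the Condorcet winner is the candidate closest to the median voter.
The median voter (position 7) is closest to Delta at 6.
Check: Delta vs Apollo — voters closer to Delta: 5 of 5.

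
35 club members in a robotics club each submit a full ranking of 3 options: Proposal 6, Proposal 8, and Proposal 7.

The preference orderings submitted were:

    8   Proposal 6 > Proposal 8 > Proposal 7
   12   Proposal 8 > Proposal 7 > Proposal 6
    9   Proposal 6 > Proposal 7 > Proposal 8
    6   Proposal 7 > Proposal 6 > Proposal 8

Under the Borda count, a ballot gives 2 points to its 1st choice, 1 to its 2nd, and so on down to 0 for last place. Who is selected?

Proposal 6

Borda scores:
  Proposal 6: 8·2 + 12·0 + 9·2 + 6·1 = 40
  Proposal 8: 8·1 + 12·2 + 9·0 + 6·0 = 32
  Proposal 7: 8·0 + 12·1 + 9·1 + 6·2 = 33
Proposal 6 has the highest total.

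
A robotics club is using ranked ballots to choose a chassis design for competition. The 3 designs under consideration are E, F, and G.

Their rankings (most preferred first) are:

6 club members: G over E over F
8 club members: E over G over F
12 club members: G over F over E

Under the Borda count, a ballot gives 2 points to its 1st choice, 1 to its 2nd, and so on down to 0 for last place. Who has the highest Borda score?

G

Borda scores:
  E: 6·1 + 8·2 + 12·0 = 22
  F: 6·0 + 8·0 + 12·1 = 12
  G: 6·2 + 8·1 + 12·2 = 44
G has the highest total.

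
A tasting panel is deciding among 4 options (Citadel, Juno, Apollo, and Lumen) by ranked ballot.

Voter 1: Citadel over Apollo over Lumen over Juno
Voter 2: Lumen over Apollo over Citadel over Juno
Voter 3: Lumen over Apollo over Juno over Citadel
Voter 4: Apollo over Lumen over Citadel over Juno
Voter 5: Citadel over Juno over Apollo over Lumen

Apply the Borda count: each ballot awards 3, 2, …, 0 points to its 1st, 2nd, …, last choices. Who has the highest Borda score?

Borda scores:
  Citadel: 3 + 1 + 0 + 1 + 3 = 8
  Juno: 0 + 0 + 1 + 0 + 2 = 3
  Apollo: 2 + 2 + 2 + 3 + 1 = 10
  Lumen: 1 + 3 + 3 + 2 + 0 = 9
Apollo has the highest total.

Apollo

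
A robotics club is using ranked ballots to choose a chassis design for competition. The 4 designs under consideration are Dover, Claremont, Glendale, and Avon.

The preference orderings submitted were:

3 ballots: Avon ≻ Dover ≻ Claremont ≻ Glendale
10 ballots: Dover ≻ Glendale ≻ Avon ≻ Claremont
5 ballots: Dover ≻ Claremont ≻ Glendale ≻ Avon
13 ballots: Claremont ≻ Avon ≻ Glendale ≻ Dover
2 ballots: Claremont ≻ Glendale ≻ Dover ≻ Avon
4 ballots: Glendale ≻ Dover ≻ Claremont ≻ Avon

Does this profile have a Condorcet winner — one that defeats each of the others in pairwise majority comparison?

Head-to-head results (37 voters total):
Dover vs Claremont: Dover wins 22–15.
Dover vs Glendale: Glendale wins 19–18.
Dover vs Avon: Dover wins 21–16.
Claremont vs Glendale: Claremont wins 23–14.
Claremont vs Avon: Claremont wins 24–13.
Glendale vs Avon: Glendale wins 21–16.
No candidate beats all others: Dover beats Claremont beats Glendale beats Dover, a majority cycle.

No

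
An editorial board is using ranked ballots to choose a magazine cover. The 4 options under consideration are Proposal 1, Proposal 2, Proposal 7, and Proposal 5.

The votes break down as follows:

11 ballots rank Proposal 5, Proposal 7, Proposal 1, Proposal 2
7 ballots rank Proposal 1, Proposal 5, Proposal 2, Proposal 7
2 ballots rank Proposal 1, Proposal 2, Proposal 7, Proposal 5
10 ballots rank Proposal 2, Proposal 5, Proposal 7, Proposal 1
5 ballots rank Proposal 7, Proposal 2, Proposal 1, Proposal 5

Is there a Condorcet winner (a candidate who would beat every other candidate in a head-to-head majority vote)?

Yes

Head-to-head results (35 voters total):
Proposal 1 vs Proposal 2: Proposal 1 wins 20–15.
Proposal 1 vs Proposal 7: Proposal 7 wins 26–9.
Proposal 1 vs Proposal 5: Proposal 5 wins 21–14.
Proposal 2 vs Proposal 7: Proposal 2 wins 19–16.
Proposal 2 vs Proposal 5: Proposal 5 wins 18–17.
Proposal 7 vs Proposal 5: Proposal 5 wins 28–7.
Proposal 5 beats each rival — Proposal 1 (21–14), Proposal 2 (18–17), Proposal 7 (28–7) — so Proposal 5 is the Condorcet winner.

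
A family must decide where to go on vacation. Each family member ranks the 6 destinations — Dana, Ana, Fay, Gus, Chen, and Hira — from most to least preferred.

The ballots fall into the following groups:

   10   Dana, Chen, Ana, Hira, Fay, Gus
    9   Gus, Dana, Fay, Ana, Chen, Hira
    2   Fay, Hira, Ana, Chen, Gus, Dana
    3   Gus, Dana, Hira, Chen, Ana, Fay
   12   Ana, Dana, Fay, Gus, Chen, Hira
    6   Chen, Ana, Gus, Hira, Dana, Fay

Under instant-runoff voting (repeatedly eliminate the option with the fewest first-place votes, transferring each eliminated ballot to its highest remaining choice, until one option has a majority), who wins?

Round 1: Ana 12, Gus 12, Dana 10, Chen 6, Fay 2, Hira 0. Hira has the fewest and is eliminated.
Round 2: Ana 12, Gus 12, Dana 10, Chen 6, Fay 2. Fay has the fewest and is eliminated.
Round 3: Ana 14, Gus 12, Dana 10, Chen 6. Chen has the fewest and is eliminated.
Round 4: Ana 20, Gus 12, Dana 10. Dana has the fewest and is eliminated.
Round 5: Ana 30, Gus 12. Ana has a majority.

Ana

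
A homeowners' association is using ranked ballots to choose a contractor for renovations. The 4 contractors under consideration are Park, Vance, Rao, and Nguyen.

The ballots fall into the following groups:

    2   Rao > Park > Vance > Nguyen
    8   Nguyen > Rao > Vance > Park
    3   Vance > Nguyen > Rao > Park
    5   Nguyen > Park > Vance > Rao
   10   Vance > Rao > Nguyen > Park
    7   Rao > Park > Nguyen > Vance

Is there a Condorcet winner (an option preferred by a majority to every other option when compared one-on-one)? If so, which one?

Head-to-head results (35 voters total):
Park vs Vance: Vance wins 21–14.
Park vs Rao: Rao wins 30–5.
Park vs Nguyen: Nguyen wins 26–9.
Vance vs Rao: Vance wins 18–17.
Vance vs Nguyen: Nguyen wins 20–15.
Rao vs Nguyen: Rao wins 19–16.
No candidate beats all others: Vance beats Rao beats Nguyen beats Vance, a majority cycle.

None — there is no Condorcet winner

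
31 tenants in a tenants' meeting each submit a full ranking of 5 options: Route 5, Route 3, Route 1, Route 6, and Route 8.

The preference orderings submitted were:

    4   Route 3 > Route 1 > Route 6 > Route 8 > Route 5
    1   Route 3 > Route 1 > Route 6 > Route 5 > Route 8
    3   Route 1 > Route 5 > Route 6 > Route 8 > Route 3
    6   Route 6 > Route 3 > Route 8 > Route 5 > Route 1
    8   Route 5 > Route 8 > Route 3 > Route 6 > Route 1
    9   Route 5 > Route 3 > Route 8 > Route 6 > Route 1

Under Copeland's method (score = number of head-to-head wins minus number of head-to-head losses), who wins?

Route 5

Pairwise results:
  Route 5 vs Route 3: Route 5 wins 20–11.
  Route 5 vs Route 1: Route 5 wins 23–8.
  Route 5 vs Route 6: Route 5 wins 20–11.
  Route 5 vs Route 8: Route 5 wins 21–10.
  Route 3 vs Route 1: Route 3 wins 28–3.
  Route 3 vs Route 6: Route 3 wins 22–9.
  Route 3 vs Route 8: Route 3 wins 20–11.
  Route 1 vs Route 6: Route 6 wins 23–8.
  Route 1 vs Route 8: Route 8 wins 23–8.
  Route 6 vs Route 8: Route 8 wins 17–14.
Copeland scores (wins − losses):
  Route 5: 4 − 0 = 4
  Route 3: 3 − 1 = 2
  Route 1: 0 − 4 = -4
  Route 6: 1 − 3 = -2
  Route 8: 2 − 2 = 0
Route 5 has the best Copeland score.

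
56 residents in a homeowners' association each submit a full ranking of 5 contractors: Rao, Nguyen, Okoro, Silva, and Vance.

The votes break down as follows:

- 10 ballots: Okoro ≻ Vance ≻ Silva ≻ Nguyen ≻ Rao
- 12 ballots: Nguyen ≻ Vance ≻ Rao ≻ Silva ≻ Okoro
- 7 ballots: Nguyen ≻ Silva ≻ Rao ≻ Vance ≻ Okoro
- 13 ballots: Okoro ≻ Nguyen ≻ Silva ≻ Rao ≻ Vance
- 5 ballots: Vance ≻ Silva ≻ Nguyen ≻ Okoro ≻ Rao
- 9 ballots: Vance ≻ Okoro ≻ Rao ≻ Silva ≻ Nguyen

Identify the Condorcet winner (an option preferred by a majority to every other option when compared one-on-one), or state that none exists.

There is no Condorcet winner

Head-to-head results (56 voters total):
Rao vs Nguyen: Nguyen wins 47–9.
Rao vs Okoro: Okoro wins 37–19.
Rao vs Silva: Silva wins 35–21.
Rao vs Vance: Vance wins 36–20.
Nguyen vs Okoro: Okoro wins 32–24.
Nguyen vs Silva: Nguyen wins 32–24.
Nguyen vs Vance: Nguyen wins 32–24.
Okoro vs Silva: Okoro wins 32–24.
Okoro vs Vance: Vance wins 33–23.
Silva vs Vance: Vance wins 36–20.
No candidate beats all others: Nguyen beats Vance beats Okoro beats Nguyen, a majority cycle.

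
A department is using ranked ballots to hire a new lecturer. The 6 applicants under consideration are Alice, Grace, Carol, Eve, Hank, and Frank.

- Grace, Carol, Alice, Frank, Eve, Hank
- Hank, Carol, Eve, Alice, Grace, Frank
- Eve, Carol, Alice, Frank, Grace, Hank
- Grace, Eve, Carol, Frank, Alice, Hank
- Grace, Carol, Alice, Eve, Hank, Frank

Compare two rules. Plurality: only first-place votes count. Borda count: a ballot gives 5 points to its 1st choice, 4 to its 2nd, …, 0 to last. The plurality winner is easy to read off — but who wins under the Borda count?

Carol

Plurality first-place counts: Alice 0, Grace 3, Carol 0, Eve 1, Hank 1, Frank 0 → Grace.
Borda totals: Alice 12, Grace 17, Carol 19, Eve 15, Hank 6, Frank 6 → Carol.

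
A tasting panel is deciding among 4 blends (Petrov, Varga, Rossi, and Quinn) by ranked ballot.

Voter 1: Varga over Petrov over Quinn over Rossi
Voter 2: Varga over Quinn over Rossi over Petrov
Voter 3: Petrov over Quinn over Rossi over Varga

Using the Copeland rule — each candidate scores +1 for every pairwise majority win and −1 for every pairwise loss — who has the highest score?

Varga

Pairwise results:
  Petrov vs Varga: Varga wins 2–1.
  Petrov vs Rossi: Petrov wins 2–1.
  Petrov vs Quinn: Petrov wins 2–1.
  Varga vs Rossi: Varga wins 2–1.
  Varga vs Quinn: Varga wins 2–1.
  Rossi vs Quinn: Quinn wins 3–0.
Copeland scores (wins − losses):
  Petrov: 2 − 1 = 1
  Varga: 3 − 0 = 3
  Rossi: 0 − 3 = -3
  Quinn: 1 − 2 = -1
Varga has the best Copeland score.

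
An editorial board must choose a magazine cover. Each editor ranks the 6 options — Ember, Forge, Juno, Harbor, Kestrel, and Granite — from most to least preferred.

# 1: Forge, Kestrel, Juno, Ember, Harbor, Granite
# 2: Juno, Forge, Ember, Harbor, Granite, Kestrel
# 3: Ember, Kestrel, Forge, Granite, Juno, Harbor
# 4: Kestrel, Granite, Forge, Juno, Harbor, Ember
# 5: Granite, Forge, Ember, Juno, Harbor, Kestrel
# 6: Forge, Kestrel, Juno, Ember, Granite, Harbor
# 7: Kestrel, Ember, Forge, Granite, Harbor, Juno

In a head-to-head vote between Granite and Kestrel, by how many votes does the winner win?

Ballots ranking Granite above Kestrel: 2.
Ballots ranking Kestrel above Granite: 5.
Kestrel wins 5–2, a margin of 3.

3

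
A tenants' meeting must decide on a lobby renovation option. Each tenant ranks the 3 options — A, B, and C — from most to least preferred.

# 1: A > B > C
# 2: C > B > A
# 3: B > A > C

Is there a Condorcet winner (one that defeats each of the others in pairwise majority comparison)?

Yes

Head-to-head results (3 voters total):
A vs B: B wins 2–1.
A vs C: A wins 2–1.
B vs C: B wins 2–1.
B beats each rival — A (2–1), C (2–1) — so B is the Condorcet winner.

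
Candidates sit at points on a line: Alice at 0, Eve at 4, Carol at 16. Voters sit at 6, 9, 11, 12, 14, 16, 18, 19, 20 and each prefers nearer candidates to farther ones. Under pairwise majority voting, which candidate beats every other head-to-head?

With single-peaked preferences on a line, the Condorcet winner is the candidate closest to the median voter.
The median voter (position 14) is closest to Carol at 16.
Check: Carol vs Eve — voters closer to Carol: 7 of 9.

Carol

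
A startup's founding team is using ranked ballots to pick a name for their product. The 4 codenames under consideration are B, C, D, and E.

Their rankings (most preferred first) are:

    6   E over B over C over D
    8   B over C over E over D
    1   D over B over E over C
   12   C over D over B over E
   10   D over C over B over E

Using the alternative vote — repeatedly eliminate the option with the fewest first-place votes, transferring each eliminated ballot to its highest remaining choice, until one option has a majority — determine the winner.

Round 1: C 12, D 11, B 8, E 6. E has the fewest and is eliminated.
Round 2: B 14, C 12, D 11. D has the fewest and is eliminated.
Round 3: C 22, B 15. C has a majority.

C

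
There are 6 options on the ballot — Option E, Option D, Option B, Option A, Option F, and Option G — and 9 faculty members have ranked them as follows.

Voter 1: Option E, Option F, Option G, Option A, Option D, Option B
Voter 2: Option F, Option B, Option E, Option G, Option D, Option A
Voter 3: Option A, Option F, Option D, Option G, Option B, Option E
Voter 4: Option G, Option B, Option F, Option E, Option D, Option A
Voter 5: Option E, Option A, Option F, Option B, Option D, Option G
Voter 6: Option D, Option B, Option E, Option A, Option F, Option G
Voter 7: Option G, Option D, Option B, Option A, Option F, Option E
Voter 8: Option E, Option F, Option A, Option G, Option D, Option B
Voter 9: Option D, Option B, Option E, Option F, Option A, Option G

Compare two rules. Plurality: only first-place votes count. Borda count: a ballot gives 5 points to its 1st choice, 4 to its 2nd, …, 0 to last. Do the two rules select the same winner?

No

Plurality first-place counts: Option E 3, Option D 2, Option B 0, Option A 1, Option F 1, Option G 2 → Option E.
Borda totals: Option E 26, Option D 22, Option B 22, Option A 19, Option F 27, Option G 19 → Option F.
The two rules disagree: plurality picks Option E, Borda picks Option F.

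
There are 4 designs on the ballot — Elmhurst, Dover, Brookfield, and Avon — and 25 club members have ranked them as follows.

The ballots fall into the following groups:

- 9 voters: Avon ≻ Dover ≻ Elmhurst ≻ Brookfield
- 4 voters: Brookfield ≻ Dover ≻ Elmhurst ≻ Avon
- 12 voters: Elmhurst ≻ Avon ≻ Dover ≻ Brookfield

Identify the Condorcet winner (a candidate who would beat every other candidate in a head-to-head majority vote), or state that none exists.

Head-to-head results (25 voters total):
Elmhurst vs Dover: Dover wins 13–12.
Elmhurst vs Brookfield: Elmhurst wins 21–4.
Elmhurst vs Avon: Elmhurst wins 16–9.
Dover vs Brookfield: Dover wins 21–4.
Dover vs Avon: Avon wins 21–4.
Brookfield vs Avon: Avon wins 21–4.
No candidate beats all others: Elmhurst beats Avon beats Dover beats Elmhurst, a majority cycle.

None — there is no Condorcet winner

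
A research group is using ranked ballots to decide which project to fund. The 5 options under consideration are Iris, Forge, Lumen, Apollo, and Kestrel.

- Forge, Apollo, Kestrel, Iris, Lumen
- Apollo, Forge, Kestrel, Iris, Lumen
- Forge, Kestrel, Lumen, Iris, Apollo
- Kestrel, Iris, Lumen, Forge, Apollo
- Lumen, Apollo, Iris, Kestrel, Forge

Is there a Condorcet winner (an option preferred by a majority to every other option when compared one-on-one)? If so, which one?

Head-to-head results (5 voters total):
Iris vs Forge: Forge wins 3–2.
Iris vs Lumen: Iris wins 3–2.
Iris vs Apollo: Apollo wins 3–2.
Iris vs Kestrel: Kestrel wins 4–1.
Forge vs Lumen: Forge wins 3–2.
Forge vs Apollo: Forge wins 3–2.
Forge vs Kestrel: Forge wins 3–2.
Lumen vs Apollo: Lumen wins 3–2.
Lumen vs Kestrel: Kestrel wins 4–1.
Apollo vs Kestrel: Apollo wins 3–2.
Forge beats each rival — Iris (3–2), Lumen (3–2), Apollo (3–2), Kestrel (3–2) — so Forge is the Condorcet winner.

Forge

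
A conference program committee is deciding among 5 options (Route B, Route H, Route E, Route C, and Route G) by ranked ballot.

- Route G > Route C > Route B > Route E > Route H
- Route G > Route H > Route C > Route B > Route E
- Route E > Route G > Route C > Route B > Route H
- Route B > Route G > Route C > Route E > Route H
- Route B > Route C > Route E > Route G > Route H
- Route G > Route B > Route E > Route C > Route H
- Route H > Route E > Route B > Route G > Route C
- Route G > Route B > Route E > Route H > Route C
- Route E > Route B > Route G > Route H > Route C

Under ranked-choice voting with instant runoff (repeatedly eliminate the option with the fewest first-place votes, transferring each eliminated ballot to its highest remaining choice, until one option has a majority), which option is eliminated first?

Round 1: Route G 4, Route B 2, Route E 2, Route H 1, Route C 0. Route C has the fewest and is eliminated.
Round 2: Route G 4, Route B 2, Route E 2, Route H 1. Route H has the fewest and is eliminated.
Round 3: Route G 4, Route E 3, Route B 2. Route B has the fewest and is eliminated.
Round 4: Route G 5, Route E 4. Route G has a majority.

Route C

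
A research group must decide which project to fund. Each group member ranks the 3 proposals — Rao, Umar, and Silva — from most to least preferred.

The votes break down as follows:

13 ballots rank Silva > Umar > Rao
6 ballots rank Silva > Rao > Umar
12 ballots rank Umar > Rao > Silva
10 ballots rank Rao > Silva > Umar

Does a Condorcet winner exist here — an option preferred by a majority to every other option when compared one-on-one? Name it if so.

None — there is no Condorcet winner

Head-to-head results (41 voters total):
Rao vs Umar: Umar wins 25–16.
Rao vs Silva: Rao wins 22–19.
Umar vs Silva: Silva wins 29–12.
No candidate beats all others: Rao beats Silva beats Umar beats Rao, a majority cycle.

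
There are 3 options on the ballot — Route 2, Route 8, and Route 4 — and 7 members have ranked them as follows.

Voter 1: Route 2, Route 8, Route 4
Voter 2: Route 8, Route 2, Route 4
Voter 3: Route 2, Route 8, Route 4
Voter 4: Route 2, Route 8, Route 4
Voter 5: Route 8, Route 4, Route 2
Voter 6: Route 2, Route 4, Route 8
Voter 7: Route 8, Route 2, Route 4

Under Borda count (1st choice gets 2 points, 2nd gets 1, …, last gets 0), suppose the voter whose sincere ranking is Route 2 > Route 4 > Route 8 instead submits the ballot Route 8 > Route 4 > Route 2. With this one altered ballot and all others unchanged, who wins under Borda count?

Route 8

Borda totals with the altered ballot: Route 2 8, Route 8 11, Route 4 2.
The switch changes the winner from Route 2 to Route 8.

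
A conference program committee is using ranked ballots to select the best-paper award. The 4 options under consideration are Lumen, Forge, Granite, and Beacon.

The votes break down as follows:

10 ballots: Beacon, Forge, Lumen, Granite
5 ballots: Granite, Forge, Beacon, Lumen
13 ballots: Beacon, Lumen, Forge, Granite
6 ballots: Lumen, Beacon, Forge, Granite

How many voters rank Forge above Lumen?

15

Ballots ranking Forge above Lumen: 10+5 = 15.
Ballots ranking Lumen above Forge: 13+6 = 19.
So 15 of 34 voters prefer Forge to Lumen.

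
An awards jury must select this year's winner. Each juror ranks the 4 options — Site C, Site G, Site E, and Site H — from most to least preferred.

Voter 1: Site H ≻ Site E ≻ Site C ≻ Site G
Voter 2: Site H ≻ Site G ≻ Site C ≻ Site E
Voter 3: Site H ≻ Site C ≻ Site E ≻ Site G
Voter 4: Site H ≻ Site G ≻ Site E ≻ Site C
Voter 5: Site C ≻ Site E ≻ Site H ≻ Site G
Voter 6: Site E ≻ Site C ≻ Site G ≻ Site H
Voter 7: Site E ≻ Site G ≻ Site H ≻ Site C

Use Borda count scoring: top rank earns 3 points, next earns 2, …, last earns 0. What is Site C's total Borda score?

9

Borda scores:
  Site C: 1 + 1 + 2 + 0 + 3 + 2 + 0 = 9
  Site G: 0 + 2 + 0 + 2 + 0 + 1 + 2 = 7
  Site E: 2 + 0 + 1 + 1 + 2 + 3 + 3 = 12
  Site H: 3 + 3 + 3 + 3 + 1 + 0 + 1 = 14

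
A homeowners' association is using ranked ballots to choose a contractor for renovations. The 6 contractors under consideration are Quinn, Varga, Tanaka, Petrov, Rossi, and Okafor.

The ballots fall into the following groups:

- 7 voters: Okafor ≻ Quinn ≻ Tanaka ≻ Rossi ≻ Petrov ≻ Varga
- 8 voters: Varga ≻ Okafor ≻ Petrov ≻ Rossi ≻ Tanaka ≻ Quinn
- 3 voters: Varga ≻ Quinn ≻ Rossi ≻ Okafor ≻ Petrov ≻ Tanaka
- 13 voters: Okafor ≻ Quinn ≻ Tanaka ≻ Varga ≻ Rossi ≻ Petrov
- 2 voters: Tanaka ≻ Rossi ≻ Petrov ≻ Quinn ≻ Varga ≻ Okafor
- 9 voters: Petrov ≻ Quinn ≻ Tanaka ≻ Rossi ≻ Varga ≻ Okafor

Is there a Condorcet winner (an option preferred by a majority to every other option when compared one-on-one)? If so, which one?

There is no Condorcet winner

Head-to-head results (42 voters total):
Quinn vs Varga: Quinn wins 31–11.
Quinn vs Tanaka: Quinn wins 32–10.
Quinn vs Petrov: Quinn wins 23–19.
Quinn vs Rossi: Quinn wins 32–10.
Quinn vs Okafor: Okafor wins 28–14.
Varga vs Tanaka: Tanaka wins 31–11.
Varga vs Petrov: Varga wins 24–18.
Varga vs Rossi: Varga wins 24–18.
Varga vs Okafor: Varga wins 22–20.
Tanaka vs Petrov: Tanaka wins 22–20.
Tanaka vs Rossi: Tanaka wins 31–11.
Tanaka vs Okafor: Okafor wins 31–11.
Petrov vs Rossi: Rossi wins 25–17.
Petrov vs Okafor: Okafor wins 31–11.
Rossi vs Okafor: Okafor wins 28–14.
No candidate beats all others: Quinn beats Varga beats Okafor beats Quinn, a majority cycle.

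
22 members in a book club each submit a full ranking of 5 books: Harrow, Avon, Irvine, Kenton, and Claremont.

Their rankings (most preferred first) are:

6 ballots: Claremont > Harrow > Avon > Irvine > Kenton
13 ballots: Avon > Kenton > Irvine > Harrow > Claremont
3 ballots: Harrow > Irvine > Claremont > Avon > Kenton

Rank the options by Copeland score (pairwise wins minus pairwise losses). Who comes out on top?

Pairwise results:
  Harrow vs Avon: Avon wins 13–9.
  Harrow vs Irvine: Irvine wins 13–9.
  Harrow vs Kenton: Kenton wins 13–9.
  Harrow vs Claremont: Harrow wins 16–6.
  Avon vs Irvine: Avon wins 19–3.
  Avon vs Kenton: Avon wins 22–0.
  Avon vs Claremont: Avon wins 13–9.
  Irvine vs Kenton: Kenton wins 13–9.
  Irvine vs Claremont: Irvine wins 16–6.
  Kenton vs Claremont: Kenton wins 13–9.
Copeland scores (wins − losses):
  Harrow: 1 − 3 = -2
  Avon: 4 − 0 = 4
  Irvine: 2 − 2 = 0
  Kenton: 3 − 1 = 2
  Claremont: 0 − 4 = -4
Avon has the best Copeland score.

Avon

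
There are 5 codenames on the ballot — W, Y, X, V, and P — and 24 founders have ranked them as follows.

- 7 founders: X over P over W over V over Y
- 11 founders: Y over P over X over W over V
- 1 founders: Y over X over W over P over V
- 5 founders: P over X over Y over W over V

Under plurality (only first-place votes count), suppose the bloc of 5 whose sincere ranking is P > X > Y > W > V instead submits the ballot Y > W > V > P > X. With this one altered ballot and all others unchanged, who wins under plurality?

Y

First-place totals with the altered ballot: W 0, Y 17, X 7, V 0, P 0.
The winner is unchanged: still Y.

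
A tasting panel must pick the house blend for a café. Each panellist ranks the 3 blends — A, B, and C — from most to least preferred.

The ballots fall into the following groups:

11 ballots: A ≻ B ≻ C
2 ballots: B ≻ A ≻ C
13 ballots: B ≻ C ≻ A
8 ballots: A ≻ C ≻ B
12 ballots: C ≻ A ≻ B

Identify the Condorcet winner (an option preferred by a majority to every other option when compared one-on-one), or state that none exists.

There is no Condorcet winner

Head-to-head results (46 voters total):
A vs B: A wins 31–15.
A vs C: C wins 25–21.
B vs C: B wins 26–20.
No candidate beats all others: A beats B beats C beats A, a majority cycle.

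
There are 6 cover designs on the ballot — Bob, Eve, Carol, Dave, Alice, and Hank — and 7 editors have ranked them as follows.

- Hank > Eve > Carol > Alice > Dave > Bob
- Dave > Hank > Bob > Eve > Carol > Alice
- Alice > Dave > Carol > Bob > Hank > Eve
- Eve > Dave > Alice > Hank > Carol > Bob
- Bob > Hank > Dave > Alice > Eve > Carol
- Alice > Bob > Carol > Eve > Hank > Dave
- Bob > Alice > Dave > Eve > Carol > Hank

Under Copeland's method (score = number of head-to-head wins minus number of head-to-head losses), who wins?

Alice

Pairwise results:
  Bob vs Eve: Bob wins 5–2.
  Bob vs Carol: Bob wins 4–3.
  Bob vs Dave: Dave wins 4–3.
  Bob vs Alice: Alice wins 4–3.
  Bob vs Hank: Bob wins 4–3.
  Eve vs Carol: Eve wins 5–2.
  Eve vs Dave: Dave wins 4–3.
  Eve vs Alice: Alice wins 4–3.
  Eve vs Hank: Hank wins 4–3.
  Carol vs Dave: Dave wins 5–2.
  Carol vs Alice: Alice wins 5–2.
  Carol vs Hank: Hank wins 4–3.
  Dave vs Alice: Alice wins 4–3.
  Dave vs Hank: Dave wins 4–3.
  Alice vs Hank: Alice wins 4–3.
Copeland scores (wins − losses):
  Bob: 3 − 2 = 1
  Eve: 1 − 4 = -3
  Carol: 0 − 5 = -5
  Dave: 4 − 1 = 3
  Alice: 5 − 0 = 5
  Hank: 2 − 3 = -1
Alice has the best Copeland score.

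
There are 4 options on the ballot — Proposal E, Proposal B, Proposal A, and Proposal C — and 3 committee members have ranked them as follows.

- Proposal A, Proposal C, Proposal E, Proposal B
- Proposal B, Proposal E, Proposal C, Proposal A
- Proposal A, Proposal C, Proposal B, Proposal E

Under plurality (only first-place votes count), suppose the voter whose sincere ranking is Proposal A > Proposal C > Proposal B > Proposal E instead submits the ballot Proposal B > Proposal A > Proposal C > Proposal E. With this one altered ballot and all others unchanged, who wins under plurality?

First-place totals with the altered ballot: Proposal E 0, Proposal B 2, Proposal A 1, Proposal C 0.
The switch changes the winner from Proposal A to Proposal B.

Proposal B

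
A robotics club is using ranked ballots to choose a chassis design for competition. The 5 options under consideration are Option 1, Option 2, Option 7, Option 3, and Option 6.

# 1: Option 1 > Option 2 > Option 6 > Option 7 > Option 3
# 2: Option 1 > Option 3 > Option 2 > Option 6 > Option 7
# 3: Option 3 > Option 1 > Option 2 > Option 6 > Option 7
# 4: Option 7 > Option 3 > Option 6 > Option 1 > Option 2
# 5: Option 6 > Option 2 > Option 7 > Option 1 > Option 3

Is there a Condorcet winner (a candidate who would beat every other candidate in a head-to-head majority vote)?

Head-to-head results (5 voters total):
Option 1 vs Option 2: Option 1 wins 4–1.
Option 1 vs Option 7: Option 1 wins 3–2.
Option 1 vs Option 3: Option 1 wins 3–2.
Option 1 vs Option 6: Option 1 wins 3–2.
Option 2 vs Option 7: Option 2 wins 4–1.
Option 2 vs Option 3: Option 3 wins 3–2.
Option 2 vs Option 6: Option 2 wins 3–2.
Option 7 vs Option 3: Option 7 wins 3–2.
Option 7 vs Option 6: Option 6 wins 4–1.
Option 3 vs Option 6: Option 3 wins 3–2.
Option 1 beats each rival — Option 2 (4–1), Option 7 (3–2), Option 3 (3–2), Option 6 (3–2) — so Option 1 is the Condorcet winner.

Yes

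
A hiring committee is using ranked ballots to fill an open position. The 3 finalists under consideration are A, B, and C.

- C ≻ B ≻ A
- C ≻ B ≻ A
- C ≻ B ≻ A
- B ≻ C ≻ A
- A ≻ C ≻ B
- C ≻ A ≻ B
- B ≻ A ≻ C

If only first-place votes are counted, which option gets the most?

First-place vote totals:
  A: 1
  B: 2
  C: 4
C has the most first-place votes.

C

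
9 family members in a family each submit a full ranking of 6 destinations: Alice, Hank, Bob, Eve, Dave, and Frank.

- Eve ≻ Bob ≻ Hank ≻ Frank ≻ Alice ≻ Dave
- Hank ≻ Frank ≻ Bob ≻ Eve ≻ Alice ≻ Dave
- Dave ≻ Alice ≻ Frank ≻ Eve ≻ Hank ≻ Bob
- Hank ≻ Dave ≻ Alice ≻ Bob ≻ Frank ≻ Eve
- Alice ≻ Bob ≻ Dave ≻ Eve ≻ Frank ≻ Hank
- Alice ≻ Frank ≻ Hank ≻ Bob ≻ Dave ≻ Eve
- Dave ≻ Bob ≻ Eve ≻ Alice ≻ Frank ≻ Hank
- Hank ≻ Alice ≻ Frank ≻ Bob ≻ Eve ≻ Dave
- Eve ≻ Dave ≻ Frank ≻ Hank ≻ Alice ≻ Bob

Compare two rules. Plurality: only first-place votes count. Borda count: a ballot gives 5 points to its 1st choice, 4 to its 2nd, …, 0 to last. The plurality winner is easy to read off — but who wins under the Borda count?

Alice

Plurality first-place counts: Alice 2, Hank 3, Bob 0, Eve 2, Dave 2, Frank 0 → Hank.
Borda totals: Alice 26, Hank 24, Bob 21, Eve 20, Dave 22, Frank 22 → Alice.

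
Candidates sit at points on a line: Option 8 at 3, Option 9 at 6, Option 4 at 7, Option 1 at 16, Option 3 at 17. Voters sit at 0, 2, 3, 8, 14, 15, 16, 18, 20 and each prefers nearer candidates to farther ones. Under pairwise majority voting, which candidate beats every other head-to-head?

With single-peaked preferences on a line, the Condorcet winner is the candidate closest to the median voter.
The median voter (position 14) is closest to Option 1 at 16.
Check: Option 1 vs Option 4 — voters closer to Option 1: 5 of 9.

Option 1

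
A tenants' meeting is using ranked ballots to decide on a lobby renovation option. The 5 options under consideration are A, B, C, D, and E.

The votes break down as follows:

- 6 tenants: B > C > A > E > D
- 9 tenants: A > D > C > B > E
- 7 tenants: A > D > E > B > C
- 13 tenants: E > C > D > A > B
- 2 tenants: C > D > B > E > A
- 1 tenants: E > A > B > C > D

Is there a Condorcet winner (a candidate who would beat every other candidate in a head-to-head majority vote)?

Head-to-head results (38 voters total):
A vs B: A wins 30–8.
A vs C: C wins 21–17.
A vs D: A wins 23–15.
A vs E: A wins 22–16.
B vs C: C wins 24–14.
B vs D: D wins 31–7.
B vs E: E wins 21–17.
C vs D: C wins 22–16.
C vs E: E wins 21–17.
D vs E: E wins 20–18.
No candidate beats all others: A beats E beats C beats A, a majority cycle.

No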